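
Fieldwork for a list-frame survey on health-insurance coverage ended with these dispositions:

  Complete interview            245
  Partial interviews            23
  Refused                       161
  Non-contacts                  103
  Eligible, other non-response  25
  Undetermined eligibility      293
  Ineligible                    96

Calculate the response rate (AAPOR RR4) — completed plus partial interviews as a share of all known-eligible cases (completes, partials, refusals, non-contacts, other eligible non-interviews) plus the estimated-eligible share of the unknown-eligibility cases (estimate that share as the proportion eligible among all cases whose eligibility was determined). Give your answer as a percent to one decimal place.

33.2%

Numerator: 245 + 23 = 268
Determined eligible: 245 + 23 + 161 + 103 + 25 = 557
e = 557 / (557 + 96) = 557 / 653 = 0.8530
Estimated eligible among unknowns: 0.8530 × 293 = 249.93
Denom: 557 + 249.93 = 806.93
RR4 = 268 / 806.93 = 0.3321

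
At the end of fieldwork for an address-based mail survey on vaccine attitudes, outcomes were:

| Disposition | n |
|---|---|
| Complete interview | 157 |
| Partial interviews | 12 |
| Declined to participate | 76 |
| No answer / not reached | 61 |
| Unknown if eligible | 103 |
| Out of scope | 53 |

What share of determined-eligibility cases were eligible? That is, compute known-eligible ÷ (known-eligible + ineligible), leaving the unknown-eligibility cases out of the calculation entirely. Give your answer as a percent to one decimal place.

Known eligible: 157 + 12 + 76 + 61 = 306
e = 306 / (306 + 53) = 306 / 359 = 0.8524

85.2%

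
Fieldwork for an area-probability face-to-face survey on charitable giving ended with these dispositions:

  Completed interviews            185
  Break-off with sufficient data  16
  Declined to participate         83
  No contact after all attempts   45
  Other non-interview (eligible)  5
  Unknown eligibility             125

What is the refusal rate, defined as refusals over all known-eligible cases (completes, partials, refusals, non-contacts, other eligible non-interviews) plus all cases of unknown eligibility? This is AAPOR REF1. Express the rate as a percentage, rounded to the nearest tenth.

18.1%

Top = 83
Denom = 185 + 16 + 83 + 45 + 5 + 125 = 459
REF1 = 83 / 459 = 0.1808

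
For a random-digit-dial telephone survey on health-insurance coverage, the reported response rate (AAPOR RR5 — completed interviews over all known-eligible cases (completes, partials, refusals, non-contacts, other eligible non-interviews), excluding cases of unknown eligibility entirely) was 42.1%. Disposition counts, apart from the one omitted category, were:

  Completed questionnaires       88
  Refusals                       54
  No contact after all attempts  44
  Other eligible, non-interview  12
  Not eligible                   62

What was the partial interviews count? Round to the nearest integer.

11

RR5 = 88 / D = 0.421
D = 88 / 0.421 = 209.0
Remaining denominator categories sum to 198
partial interviews = 209.0 − 198 ≈ 11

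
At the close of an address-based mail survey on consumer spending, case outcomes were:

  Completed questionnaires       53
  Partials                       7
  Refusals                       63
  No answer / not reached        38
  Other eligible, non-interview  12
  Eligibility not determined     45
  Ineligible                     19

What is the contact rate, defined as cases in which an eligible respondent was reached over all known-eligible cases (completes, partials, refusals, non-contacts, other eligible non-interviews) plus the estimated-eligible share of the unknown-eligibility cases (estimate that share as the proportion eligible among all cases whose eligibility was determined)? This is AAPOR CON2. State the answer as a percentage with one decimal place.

Top: 53 + 7 + 63 + 12 = 135
Determined eligible: 53 + 7 + 63 + 38 + 12 = 173
e = 173 / (173 + 19) = 173 / 192 = 0.9010
Estimated eligible among unknowns: 0.9010 × 45 = 40.55
Base: 173 + 40.55 = 213.55
CON2 = 135 / 213.55 = 0.6322

63.2%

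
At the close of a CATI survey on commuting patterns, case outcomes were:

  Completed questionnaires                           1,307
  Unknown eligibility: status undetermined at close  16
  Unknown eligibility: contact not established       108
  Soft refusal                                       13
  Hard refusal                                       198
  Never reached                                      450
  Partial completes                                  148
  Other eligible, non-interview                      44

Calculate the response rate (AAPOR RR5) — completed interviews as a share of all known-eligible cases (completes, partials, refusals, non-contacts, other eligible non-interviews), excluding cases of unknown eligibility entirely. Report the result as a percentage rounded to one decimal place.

Refusals = 198 + 13 = 211
Eligibility not determined = 108 + 16 = 124
Numerator → 1307
Denom → 1307 + 148 + 211 + 450 + 44 = 2160
RR5 = 1307 / 2160 = 0.6051

60.5%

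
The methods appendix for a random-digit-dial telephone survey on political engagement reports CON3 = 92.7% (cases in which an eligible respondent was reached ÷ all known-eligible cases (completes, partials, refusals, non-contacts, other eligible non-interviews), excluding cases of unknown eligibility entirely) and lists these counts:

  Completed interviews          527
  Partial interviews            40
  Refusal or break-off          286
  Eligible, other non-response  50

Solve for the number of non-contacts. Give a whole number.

Top = 527 + 40 + 286 + 50 = 903
CON3 = 903 / D = 0.927
D = 903 / 0.927 = 974.1
Remaining denominator categories sum to 903
non-contacts = 974.1 − 903 ≈ 71

71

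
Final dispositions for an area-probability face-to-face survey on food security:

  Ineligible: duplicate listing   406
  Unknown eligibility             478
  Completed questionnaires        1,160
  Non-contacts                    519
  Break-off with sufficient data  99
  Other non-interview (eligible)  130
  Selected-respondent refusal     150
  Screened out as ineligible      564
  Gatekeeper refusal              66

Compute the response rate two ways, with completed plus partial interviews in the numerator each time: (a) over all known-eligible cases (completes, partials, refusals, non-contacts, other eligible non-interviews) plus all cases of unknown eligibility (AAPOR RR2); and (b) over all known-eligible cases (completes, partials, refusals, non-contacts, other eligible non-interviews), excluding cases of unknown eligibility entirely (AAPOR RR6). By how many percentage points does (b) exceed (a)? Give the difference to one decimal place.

10.9

Refusals = 66 + 150 = 216
Ineligible = 564 + 406 = 970
Num = 1160 + 99 = 1259
Base = 1160 + 99 + 216 + 519 + 130 + 478 = 2602
RR2 = 1259 / 2602 = 0.4839
Base = 1160 + 99 + 216 + 519 + 130 = 2124
RR6 = 1259 / 2124 = 0.5927
Difference = 59.27 − 48.39 = 10.88 percentage points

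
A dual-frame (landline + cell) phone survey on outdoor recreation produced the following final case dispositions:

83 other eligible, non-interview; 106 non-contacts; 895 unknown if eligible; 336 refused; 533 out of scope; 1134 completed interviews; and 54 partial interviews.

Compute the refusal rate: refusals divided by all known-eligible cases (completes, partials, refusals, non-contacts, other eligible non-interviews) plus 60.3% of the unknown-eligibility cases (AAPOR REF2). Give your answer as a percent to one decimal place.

14.9%

Num → 336
Known eligible → 1134 + 54 + 336 + 106 + 83 = 1713
e × U → 0.6030 × 895 = 539.68
Base → 1713 + 539.68 = 2252.68
REF2 = 336 / 2252.68 = 0.1492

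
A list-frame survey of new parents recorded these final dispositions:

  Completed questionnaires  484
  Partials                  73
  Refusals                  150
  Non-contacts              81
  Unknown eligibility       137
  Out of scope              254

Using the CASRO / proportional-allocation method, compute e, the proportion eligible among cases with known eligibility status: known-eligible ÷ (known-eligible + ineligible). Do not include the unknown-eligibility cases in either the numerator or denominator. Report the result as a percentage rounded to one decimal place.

Eligible (known): 484 + 73 + 150 + 81 = 788
e = 788 / (788 + 254) = 788 / 1042 = 0.7562

75.6%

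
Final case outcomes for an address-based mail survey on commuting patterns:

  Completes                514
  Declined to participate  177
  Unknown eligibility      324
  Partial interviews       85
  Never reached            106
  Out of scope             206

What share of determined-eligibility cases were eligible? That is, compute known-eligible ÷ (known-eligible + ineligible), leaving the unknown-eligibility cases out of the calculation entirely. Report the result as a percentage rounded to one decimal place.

Eligible (known) → 514 + 85 + 177 + 106 = 882
e = 882 / (882 + 206) = 882 / 1088 = 0.8107

81.1%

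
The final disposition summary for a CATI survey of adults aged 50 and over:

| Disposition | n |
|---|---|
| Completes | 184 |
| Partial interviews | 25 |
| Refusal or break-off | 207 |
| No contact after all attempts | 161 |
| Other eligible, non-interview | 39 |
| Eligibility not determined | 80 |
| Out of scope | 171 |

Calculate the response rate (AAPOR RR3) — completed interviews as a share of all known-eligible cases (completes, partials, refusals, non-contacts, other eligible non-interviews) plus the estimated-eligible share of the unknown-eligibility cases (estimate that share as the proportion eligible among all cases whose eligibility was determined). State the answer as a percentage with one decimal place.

Top: 184
Eligible (known): 184 + 25 + 207 + 161 + 39 = 616
e = 616 / (616 + 171) = 616 / 787 = 0.7827
e × U: 0.7827 × 80 = 62.62
Denom: 616 + 62.62 = 678.62
RR3 = 184 / 678.62 = 0.2711

27.1%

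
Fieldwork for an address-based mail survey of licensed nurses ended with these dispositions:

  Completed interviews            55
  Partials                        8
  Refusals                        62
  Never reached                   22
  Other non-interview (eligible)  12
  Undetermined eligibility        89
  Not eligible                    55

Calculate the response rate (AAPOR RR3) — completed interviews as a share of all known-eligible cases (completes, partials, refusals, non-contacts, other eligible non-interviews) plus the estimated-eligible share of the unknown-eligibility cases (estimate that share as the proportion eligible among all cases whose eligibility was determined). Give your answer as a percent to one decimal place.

Top: 55
Eligible (known): 55 + 8 + 62 + 22 + 12 = 159
e = 159 / (159 + 55) = 159 / 214 = 0.7430
e × U: 0.7430 × 89 = 66.13
Base: 159 + 66.13 = 225.13
RR3 = 55 / 225.13 = 0.2443

24.4%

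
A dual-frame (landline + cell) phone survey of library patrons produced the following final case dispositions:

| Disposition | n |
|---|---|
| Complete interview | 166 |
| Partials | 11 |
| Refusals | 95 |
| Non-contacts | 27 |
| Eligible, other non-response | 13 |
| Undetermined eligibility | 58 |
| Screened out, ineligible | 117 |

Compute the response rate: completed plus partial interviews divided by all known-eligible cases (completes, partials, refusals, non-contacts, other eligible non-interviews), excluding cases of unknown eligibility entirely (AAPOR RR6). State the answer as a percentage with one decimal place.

Num → 166 + 11 = 177
Denominator → 166 + 11 + 95 + 27 + 13 = 312
RR6 = 177 / 312 = 0.5673

56.7%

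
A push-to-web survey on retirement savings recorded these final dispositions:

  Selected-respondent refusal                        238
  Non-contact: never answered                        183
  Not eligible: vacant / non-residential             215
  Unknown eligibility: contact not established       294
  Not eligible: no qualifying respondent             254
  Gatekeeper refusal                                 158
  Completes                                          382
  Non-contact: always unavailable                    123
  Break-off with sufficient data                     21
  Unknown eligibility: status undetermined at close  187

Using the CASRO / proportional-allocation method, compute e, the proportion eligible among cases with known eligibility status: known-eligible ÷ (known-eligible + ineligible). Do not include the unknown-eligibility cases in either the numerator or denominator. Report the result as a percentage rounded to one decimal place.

70.2%

Declined to participate = 158 + 238 = 396
No answer / not reached = 183 + 123 = 306
Unknown if eligible = 294 + 187 = 481
Out of scope = 254 + 215 = 469
Eligible (known): 382 + 21 + 396 + 306 = 1105
e = 1105 / (1105 + 469) = 1105 / 1574 = 0.7020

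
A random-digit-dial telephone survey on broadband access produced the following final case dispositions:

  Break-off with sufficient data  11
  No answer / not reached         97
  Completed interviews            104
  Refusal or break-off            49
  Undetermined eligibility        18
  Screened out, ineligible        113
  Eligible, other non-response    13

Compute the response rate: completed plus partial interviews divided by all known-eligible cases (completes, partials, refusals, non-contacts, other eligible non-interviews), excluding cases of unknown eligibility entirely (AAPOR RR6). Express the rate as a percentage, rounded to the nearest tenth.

Num → 104 + 11 = 115
Base → 104 + 11 + 49 + 97 + 13 = 274
RR6 = 115 / 274 = 0.4197

42.0%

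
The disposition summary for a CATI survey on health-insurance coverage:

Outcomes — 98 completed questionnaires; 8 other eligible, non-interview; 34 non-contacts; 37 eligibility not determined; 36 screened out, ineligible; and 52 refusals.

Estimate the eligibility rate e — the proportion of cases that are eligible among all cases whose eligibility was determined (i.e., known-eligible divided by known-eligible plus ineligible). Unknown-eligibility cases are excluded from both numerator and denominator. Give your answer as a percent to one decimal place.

Eligible (known): 98 + 52 + 34 + 8 = 192
e = 192 / (192 + 36) = 192 / 228 = 0.8421

84.2%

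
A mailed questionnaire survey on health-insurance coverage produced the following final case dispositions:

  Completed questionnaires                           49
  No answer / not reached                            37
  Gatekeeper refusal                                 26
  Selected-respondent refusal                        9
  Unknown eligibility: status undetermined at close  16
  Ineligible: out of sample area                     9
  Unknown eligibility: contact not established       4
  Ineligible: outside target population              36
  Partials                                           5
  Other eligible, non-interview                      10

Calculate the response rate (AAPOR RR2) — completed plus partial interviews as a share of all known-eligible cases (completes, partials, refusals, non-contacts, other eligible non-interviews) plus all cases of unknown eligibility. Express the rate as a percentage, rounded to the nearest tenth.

Declined to participate = 26 + 9 = 35
Unknown eligibility = 4 + 16 = 20
Not eligible = 36 + 9 = 45
Num = 49 + 5 = 54
Denominator = 49 + 5 + 35 + 37 + 10 + 20 = 156
RR2 = 54 / 156 = 0.3462

34.6%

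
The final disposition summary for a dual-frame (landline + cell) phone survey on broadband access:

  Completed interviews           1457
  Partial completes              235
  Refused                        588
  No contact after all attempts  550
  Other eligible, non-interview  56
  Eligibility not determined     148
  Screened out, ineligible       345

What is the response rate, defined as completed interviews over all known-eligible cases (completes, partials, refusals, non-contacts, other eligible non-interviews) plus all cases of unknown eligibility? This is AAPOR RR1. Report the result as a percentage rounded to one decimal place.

48.0%

Top = 1457
Denominator = 1457 + 235 + 588 + 550 + 56 + 148 = 3034
RR1 = 1457 / 3034 = 0.4802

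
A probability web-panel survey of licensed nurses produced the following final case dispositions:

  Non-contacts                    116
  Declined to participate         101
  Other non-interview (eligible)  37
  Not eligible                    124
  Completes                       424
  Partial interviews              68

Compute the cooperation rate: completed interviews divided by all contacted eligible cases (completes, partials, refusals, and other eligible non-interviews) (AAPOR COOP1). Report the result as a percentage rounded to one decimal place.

67.3%

Numerator: 424
Base: 424 + 68 + 101 + 37 = 630
COOP1 = 424 / 630 = 0.6730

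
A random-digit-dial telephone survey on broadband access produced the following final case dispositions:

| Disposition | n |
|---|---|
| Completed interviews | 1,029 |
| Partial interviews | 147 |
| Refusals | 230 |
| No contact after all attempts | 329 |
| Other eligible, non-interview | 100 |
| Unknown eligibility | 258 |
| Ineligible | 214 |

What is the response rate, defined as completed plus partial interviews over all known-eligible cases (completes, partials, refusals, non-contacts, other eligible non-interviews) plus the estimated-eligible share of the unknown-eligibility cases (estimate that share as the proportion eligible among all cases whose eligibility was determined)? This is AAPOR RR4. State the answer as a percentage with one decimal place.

Num: 1029 + 147 = 1176
Eligible (known): 1029 + 147 + 230 + 329 + 100 = 1835
e = 1835 / (1835 + 214) = 1835 / 2049 = 0.8956
Eligible share of unknowns: 0.8956 × 258 = 231.06
Base: 1835 + 231.06 = 2066.06
RR4 = 1176 / 2066.06 = 0.5692

56.9%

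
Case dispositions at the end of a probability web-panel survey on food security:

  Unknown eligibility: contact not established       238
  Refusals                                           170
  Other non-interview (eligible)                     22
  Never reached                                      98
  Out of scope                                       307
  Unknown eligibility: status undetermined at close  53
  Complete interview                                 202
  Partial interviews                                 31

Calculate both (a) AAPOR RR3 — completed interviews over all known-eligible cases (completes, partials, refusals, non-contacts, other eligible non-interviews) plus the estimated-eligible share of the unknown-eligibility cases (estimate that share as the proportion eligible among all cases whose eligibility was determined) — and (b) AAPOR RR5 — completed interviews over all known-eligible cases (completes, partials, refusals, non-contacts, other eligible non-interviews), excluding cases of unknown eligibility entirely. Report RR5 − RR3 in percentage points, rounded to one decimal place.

Unknown eligibility = 238 + 53 = 291
Top: 202
Known eligible: 202 + 31 + 170 + 98 + 22 = 523
e = 523 / (523 + 307) = 523 / 830 = 0.6301
Eligible share of unknowns: 0.6301 × 291 = 183.36
Denominator: 523 + 183.36 = 706.36
RR3 = 202 / 706.36 = 0.2860
Denominator: 202 + 31 + 170 + 98 + 22 = 523
RR5 = 202 / 523 = 0.3862
Difference = 38.62 − 28.60 = 10.02 percentage points

10.0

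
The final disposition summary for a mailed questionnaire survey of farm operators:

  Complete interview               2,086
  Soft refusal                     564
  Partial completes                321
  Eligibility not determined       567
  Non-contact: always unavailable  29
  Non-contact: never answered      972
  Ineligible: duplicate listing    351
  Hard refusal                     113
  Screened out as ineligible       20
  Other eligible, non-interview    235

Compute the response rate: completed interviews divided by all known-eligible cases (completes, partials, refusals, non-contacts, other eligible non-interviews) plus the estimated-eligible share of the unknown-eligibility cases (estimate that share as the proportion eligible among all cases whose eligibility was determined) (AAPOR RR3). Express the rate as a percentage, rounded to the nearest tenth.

Refusal or break-off = 113 + 564 = 677
Never reached = 972 + 29 = 1001
Not eligible = 20 + 351 = 371
Top = 2086
Known eligible = 2086 + 321 + 677 + 1001 + 235 = 4320
e = 4320 / (4320 + 371) = 4320 / 4691 = 0.9209
Estimated eligible among unknowns = 0.9209 × 567 = 522.15
Base = 4320 + 522.15 = 4842.15
RR3 = 2086 / 4842.15 = 0.4308

43.1%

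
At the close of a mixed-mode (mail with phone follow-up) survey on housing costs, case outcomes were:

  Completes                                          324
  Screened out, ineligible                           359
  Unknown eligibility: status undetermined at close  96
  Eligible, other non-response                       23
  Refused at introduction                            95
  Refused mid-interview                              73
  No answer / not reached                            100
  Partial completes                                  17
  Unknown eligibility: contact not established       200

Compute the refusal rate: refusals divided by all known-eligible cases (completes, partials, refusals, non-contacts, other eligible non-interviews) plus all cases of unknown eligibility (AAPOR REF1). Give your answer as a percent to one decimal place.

Refusals = 95 + 73 = 168
Undetermined eligibility = 200 + 96 = 296
Top: 168
Denominator: 324 + 17 + 168 + 100 + 23 + 296 = 928
REF1 = 168 / 928 = 0.1810

18.1%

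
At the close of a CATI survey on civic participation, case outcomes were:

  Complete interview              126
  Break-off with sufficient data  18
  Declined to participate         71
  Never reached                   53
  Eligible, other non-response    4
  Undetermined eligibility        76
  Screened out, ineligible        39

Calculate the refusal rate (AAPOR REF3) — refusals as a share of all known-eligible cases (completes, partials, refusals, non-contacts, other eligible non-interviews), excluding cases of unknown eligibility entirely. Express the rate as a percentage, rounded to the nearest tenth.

Numerator = 71
Denom = 126 + 18 + 71 + 53 + 4 = 272
REF3 = 71 / 272 = 0.2610

26.1%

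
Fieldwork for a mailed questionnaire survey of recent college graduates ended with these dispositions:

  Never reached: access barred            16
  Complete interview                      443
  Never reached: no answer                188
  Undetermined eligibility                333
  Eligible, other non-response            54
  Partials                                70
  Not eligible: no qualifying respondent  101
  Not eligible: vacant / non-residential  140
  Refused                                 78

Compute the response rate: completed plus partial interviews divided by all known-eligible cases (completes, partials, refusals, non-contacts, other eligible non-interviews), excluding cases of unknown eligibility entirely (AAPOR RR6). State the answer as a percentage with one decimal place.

60.4%

Never reached = 188 + 16 = 204
Out of scope = 101 + 140 = 241
Numerator = 443 + 70 = 513
Denominator = 443 + 70 + 78 + 204 + 54 = 849
RR6 = 513 / 849 = 0.6042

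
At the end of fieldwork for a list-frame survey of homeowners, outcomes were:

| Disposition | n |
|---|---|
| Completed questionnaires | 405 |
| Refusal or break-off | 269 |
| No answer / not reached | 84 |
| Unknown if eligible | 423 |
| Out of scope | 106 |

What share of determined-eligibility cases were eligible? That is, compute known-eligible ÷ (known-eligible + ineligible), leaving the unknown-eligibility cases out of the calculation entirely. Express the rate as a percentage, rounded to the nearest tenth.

87.7%

Known eligible → 405 + 269 + 84 = 758
e = 758 / (758 + 106) = 758 / 864 = 0.8773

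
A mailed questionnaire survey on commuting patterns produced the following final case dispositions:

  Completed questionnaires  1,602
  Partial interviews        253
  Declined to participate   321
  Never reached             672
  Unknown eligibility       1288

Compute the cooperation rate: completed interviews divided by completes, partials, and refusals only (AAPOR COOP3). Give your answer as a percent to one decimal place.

Numerator: 1602
Denominator: 1602 + 253 + 321 = 2176
COOP3 = 1602 / 2176 = 0.7362

73.6%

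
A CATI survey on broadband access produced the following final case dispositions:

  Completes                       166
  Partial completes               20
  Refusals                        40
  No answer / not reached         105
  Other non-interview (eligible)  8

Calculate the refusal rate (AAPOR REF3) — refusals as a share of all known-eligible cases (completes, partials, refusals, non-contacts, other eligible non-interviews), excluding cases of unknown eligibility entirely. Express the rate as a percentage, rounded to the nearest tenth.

Top → 40
Base → 166 + 20 + 40 + 105 + 8 = 339
REF3 = 40 / 339 = 0.1180

11.8%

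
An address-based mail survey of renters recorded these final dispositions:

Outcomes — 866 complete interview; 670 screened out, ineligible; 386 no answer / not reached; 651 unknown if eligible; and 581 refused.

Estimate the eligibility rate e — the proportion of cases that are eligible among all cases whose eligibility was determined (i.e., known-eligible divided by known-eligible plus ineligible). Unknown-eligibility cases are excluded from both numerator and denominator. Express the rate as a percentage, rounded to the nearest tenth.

Eligible (known): 866 + 581 + 386 = 1833
e = 1833 / (1833 + 670) = 1833 / 2503 = 0.7323

73.2%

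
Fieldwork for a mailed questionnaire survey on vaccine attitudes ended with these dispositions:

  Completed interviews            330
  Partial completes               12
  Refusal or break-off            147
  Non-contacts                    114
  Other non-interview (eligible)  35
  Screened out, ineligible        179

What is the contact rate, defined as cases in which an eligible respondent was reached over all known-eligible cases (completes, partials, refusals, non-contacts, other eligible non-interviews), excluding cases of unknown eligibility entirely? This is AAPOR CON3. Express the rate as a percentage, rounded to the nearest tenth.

Top: 330 + 12 + 147 + 35 = 524
Base: 330 + 12 + 147 + 114 + 35 = 638
CON3 = 524 / 638 = 0.8213

82.1%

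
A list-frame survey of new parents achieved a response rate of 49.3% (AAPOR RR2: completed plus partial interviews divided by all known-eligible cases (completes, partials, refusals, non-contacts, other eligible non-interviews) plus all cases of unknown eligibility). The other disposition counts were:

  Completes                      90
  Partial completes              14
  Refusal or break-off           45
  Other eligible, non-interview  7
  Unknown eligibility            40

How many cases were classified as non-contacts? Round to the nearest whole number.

15

Top: 90 + 14 = 104
RR2 = 104 / D = 0.493
D = 104 / 0.493 = 211.0
Rest of base = 196
non-contacts = 211.0 − 196 ≈ 15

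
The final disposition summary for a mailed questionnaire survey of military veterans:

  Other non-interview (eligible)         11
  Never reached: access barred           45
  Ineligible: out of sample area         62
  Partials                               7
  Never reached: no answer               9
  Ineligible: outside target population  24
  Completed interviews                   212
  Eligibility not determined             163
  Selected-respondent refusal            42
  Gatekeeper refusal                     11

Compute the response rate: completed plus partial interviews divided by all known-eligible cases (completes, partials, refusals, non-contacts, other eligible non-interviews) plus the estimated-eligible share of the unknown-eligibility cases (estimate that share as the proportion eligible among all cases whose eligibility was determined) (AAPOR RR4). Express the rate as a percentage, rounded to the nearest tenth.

Refusal or break-off = 11 + 42 = 53
Non-contacts = 9 + 45 = 54
Screened out, ineligible = 24 + 62 = 86
Numerator = 212 + 7 = 219
Known eligible = 212 + 7 + 53 + 54 + 11 = 337
e = 337 / (337 + 86) = 337 / 423 = 0.7967
Estimated eligible among unknowns = 0.7967 × 163 = 129.86
Denominator = 337 + 129.86 = 466.86
RR4 = 219 / 466.86 = 0.4691

46.9%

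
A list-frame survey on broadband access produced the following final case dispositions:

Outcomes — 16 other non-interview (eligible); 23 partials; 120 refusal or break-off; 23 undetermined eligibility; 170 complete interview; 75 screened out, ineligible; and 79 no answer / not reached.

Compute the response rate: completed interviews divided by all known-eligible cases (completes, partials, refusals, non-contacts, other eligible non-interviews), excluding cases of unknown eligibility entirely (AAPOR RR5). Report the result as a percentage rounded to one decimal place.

Numerator → 170
Denominator → 170 + 23 + 120 + 79 + 16 = 408
RR5 = 170 / 408 = 0.4167

41.7%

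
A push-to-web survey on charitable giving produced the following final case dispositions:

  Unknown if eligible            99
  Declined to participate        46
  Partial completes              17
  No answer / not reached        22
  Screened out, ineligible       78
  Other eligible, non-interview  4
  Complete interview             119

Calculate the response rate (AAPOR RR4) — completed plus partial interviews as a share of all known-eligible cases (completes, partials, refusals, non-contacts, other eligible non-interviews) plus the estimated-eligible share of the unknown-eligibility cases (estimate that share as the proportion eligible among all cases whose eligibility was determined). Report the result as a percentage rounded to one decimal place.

48.6%

Num: 119 + 17 = 136
Known eligible: 119 + 17 + 46 + 22 + 4 = 208
e = 208 / (208 + 78) = 208 / 286 = 0.7273
Estimated eligible among unknowns: 0.7273 × 99 = 72.00
Denom: 208 + 72.00 = 280.00
RR4 = 136 / 280.00 = 0.4857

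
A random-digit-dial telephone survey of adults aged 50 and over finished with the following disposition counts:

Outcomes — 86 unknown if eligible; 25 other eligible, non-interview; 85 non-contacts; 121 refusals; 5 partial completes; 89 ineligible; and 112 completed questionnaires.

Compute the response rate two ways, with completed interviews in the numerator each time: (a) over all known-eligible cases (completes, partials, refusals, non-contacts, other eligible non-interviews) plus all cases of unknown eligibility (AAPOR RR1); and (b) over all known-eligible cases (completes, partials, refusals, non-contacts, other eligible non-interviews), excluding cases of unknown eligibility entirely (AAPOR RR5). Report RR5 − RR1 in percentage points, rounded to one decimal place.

Num: 112
Denom: 112 + 5 + 121 + 85 + 25 + 86 = 434
RR1 = 112 / 434 = 0.2581
Denom: 112 + 5 + 121 + 85 + 25 = 348
RR5 = 112 / 348 = 0.3218
Difference = 32.18 − 25.81 = 6.37 percentage points

6.4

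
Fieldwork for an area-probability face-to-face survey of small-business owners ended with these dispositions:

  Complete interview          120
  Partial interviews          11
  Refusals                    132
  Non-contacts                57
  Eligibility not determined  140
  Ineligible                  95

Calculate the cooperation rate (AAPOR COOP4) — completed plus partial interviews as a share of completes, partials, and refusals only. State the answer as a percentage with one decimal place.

49.8%

Numerator → 120 + 11 = 131
Base → 120 + 11 + 132 = 263
COOP4 = 131 / 263 = 0.4981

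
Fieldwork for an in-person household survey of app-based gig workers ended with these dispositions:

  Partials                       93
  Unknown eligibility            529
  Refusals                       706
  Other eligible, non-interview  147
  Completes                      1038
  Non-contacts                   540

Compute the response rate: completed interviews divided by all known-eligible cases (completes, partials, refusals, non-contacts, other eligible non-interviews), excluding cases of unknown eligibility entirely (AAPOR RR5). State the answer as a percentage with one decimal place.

41.1%

Numerator → 1038
Base → 1038 + 93 + 706 + 540 + 147 = 2524
RR5 = 1038 / 2524 = 0.4113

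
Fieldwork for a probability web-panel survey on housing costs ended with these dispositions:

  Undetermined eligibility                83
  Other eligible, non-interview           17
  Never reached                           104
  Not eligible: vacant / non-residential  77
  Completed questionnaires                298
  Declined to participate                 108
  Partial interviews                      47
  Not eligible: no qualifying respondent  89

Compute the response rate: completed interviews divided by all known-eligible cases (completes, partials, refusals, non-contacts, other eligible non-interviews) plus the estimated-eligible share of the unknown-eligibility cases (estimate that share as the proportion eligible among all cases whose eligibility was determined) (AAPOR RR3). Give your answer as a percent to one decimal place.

46.7%

Screened out, ineligible = 89 + 77 = 166
Num: 298
Eligible (known): 298 + 47 + 108 + 104 + 17 = 574
e = 574 / (574 + 166) = 574 / 740 = 0.7757
Eligible share of unknowns: 0.7757 × 83 = 64.38
Denominator: 574 + 64.38 = 638.38
RR3 = 298 / 638.38 = 0.4668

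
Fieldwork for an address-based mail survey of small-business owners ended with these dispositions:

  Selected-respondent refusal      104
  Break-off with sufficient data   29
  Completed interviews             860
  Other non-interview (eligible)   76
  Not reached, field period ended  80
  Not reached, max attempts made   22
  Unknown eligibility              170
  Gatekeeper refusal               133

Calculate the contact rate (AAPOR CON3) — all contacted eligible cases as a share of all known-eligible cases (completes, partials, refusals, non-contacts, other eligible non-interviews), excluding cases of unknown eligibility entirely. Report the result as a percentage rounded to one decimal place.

Refusal or break-off = 133 + 104 = 237
Never reached = 80 + 22 = 102
Top: 860 + 29 + 237 + 76 = 1202
Denom: 860 + 29 + 237 + 102 + 76 = 1304
CON3 = 1202 / 1304 = 0.9218

92.2%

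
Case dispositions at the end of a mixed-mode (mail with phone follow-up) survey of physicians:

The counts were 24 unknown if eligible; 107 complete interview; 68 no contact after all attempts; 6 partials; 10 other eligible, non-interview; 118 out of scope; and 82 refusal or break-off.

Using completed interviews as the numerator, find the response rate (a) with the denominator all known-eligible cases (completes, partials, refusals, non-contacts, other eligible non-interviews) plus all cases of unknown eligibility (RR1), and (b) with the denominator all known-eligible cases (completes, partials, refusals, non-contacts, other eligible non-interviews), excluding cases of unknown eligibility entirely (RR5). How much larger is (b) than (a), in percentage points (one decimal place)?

3.2

Numerator → 107
Denom → 107 + 6 + 82 + 68 + 10 + 24 = 297
RR1 = 107 / 297 = 0.3603
Denom → 107 + 6 + 82 + 68 + 10 = 273
RR5 = 107 / 273 = 0.3919
Difference = 39.19 − 36.03 = 3.16 percentage points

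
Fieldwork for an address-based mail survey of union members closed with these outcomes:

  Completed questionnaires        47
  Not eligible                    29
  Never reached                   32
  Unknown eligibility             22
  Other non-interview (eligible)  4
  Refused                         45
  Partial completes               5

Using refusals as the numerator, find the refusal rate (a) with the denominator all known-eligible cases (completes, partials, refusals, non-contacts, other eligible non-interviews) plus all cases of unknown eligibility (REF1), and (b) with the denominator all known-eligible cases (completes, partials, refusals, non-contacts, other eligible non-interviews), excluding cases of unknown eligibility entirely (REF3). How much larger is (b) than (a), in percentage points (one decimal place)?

Num → 45
Denom → 47 + 5 + 45 + 32 + 4 + 22 = 155
REF1 = 45 / 155 = 0.2903
Denom → 47 + 5 + 45 + 32 + 4 = 133
REF3 = 45 / 133 = 0.3383
Difference = 33.83 − 29.03 = 4.80 percentage points

4.8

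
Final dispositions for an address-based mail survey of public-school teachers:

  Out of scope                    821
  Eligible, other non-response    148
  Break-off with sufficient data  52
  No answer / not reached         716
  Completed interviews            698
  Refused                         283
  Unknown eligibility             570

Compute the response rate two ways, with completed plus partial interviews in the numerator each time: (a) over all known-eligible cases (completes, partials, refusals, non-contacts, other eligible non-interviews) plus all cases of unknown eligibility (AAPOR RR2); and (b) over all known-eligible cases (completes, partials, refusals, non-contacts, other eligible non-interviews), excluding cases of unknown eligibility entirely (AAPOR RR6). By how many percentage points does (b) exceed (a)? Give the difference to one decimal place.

Top = 698 + 52 = 750
Denominator = 698 + 52 + 283 + 716 + 148 + 570 = 2467
RR2 = 750 / 2467 = 0.3040
Denominator = 698 + 52 + 283 + 716 + 148 = 1897
RR6 = 750 / 1897 = 0.3954
Difference = 39.54 − 30.40 = 9.14 percentage points

9.1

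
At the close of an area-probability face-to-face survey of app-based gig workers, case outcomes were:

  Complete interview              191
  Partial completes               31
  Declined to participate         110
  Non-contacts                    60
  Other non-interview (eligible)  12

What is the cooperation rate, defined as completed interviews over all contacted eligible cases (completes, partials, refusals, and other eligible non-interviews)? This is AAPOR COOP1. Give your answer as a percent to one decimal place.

55.5%

Num → 191
Denominator → 191 + 31 + 110 + 12 = 344
COOP1 = 191 / 344 = 0.5552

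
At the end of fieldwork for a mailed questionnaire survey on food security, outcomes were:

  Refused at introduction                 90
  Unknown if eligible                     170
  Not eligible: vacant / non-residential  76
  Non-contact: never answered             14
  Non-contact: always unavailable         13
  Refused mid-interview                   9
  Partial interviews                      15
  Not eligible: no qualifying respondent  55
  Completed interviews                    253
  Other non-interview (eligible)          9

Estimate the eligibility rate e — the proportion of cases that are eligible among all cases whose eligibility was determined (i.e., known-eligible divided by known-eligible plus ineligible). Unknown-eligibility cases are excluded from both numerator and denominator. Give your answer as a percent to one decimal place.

75.5%

Refused = 90 + 9 = 99
Never reached = 14 + 13 = 27
Ineligible = 55 + 76 = 131
Known eligible: 253 + 15 + 99 + 27 + 9 = 403
e = 403 / (403 + 131) = 403 / 534 = 0.7547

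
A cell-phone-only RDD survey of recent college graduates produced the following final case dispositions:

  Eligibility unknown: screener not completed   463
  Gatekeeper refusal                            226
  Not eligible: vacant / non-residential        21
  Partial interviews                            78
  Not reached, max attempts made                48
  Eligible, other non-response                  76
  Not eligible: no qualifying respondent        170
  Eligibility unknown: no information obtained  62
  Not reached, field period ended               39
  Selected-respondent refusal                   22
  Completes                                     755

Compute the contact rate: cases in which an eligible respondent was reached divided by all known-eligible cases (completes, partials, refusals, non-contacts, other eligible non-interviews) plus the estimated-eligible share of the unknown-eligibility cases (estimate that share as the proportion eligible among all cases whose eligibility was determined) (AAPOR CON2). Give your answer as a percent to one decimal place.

68.1%

Refusals = 226 + 22 = 248
No answer / not reached = 39 + 48 = 87
Unknown if eligible = 463 + 62 = 525
Out of scope = 170 + 21 = 191
Top: 755 + 78 + 248 + 76 = 1157
Eligible (known): 755 + 78 + 248 + 87 + 76 = 1244
e = 1244 / (1244 + 191) = 1244 / 1435 = 0.8669
e × U: 0.8669 × 525 = 455.12
Denominator: 1244 + 455.12 = 1699.12
CON2 = 1157 / 1699.12 = 0.6809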